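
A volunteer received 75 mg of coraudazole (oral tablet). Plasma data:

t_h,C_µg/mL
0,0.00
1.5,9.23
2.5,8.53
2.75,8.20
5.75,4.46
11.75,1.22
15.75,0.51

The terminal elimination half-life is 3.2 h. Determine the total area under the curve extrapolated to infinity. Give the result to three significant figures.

AUC = 59.7 µg/mL·h

Trapezoidal AUC_0→15.75:
  [0→1.5]: (0.00+9.23)/2 × 1.5 = 6.9225
  [1.5→2.5]: (9.23+8.53)/2 × 1 = 8.88
  [2.5→2.75]: (8.53+8.20)/2 × 0.25 = 2.09125
  [2.75→5.75]: (8.20+4.46)/2 × 3 = 18.99
  [5.75→11.75]: (4.46+1.22)/2 × 6 = 17.04
  [11.75→15.75]: (1.22+0.51)/2 × 4 = 3.46
  Sum = 57.38375 µg/mL·h
k_e = ln2 / t½ = 0.693147 / 3.2 = 0.2166 h^-1
Extrapolated tail: C_last / k_e = 0.51 / 0.2166 = 2.355
AUC_0→∞ = 57.38375 + 2.355 = 59.73875 µg/mL·h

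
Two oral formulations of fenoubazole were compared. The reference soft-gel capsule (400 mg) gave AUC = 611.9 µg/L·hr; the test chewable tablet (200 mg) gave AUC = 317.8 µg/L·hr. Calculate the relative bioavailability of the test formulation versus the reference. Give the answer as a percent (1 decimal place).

F_rel = 103.9%

F_rel = (AUC_test/D_test) / (AUC_ref/D_ref)
      = (317.8/200) / (611.9/400)
      = 1.589 / 1.52975 = 1.0387 = 103.87%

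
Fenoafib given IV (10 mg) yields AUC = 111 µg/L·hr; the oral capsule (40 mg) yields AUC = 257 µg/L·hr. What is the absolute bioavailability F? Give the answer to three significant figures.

F = (AUC_ev / D_ev) / (AUC_iv / D_iv)
  = (257/40) / (111/10)
  = 6.425 / 11.1 = 0.5788

F = 0.579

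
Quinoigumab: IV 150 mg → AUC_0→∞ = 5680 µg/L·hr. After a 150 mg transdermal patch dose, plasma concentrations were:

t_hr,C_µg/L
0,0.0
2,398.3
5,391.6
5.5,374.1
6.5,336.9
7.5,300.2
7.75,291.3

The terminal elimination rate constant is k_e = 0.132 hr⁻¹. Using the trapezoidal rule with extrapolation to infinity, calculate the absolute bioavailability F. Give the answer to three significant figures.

F = 0.833

Trapezoidal AUC_0→7.75 (transdermal patch):
  [0→2]: (0.0+398.3)/2 × 2 = 398.3
  [2→5]: (398.3+391.6)/2 × 3 = 1184.85
  [5→5.5]: (391.6+374.1)/2 × 0.5 = 191.425
  [5.5→6.5]: (374.1+336.9)/2 × 1 = 355.5
  [6.5→7.5]: (336.9+300.2)/2 × 1 = 318.55
  [7.5→7.75]: (300.2+291.3)/2 × 0.25 = 73.9375
  Sum = 2522.5625 µg/L·hr
Tail: C_last/k_e = 291.3/0.132 = 2206.818
AUC_0→∞ (transdermal patch) = 2522.5625 + 2206.818 = 4729.3805 µg/L·hr
F = (AUC_ev/D_ev)/(AUC_iv/D_iv) = (4729.3805/150)/(5680/150) = 31.5292/37.8667 = 0.8326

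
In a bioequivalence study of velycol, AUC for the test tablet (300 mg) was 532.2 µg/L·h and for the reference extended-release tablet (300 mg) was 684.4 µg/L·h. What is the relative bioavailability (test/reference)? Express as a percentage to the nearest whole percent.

F_rel = (AUC_test/D_test) / (AUC_ref/D_ref)
      = (532.2/300) / (684.4/300)
      = 1.774 / 2.28133 = 0.7776 = 77.76%

F_rel = 78%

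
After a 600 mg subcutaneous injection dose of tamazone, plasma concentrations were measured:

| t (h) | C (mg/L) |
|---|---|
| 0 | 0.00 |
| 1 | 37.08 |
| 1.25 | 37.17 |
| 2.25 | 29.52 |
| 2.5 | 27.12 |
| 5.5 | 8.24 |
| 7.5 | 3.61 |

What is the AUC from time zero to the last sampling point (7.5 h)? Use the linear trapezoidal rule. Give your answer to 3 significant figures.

AUC = 133 mg/L·h

Trapezoidal AUC_0→7.5:
  [0→1]: (0.00+37.08)/2 × 1 = 18.54
  [1→1.25]: (37.08+37.17)/2 × 0.25 = 9.28125
  [1.25→2.25]: (37.17+29.52)/2 × 1 = 33.345
  [2.25→2.5]: (29.52+27.12)/2 × 0.25 = 7.08
  [2.5→5.5]: (27.12+8.24)/2 × 3 = 53.04
  [5.5→7.5]: (8.24+3.61)/2 × 2 = 11.85
  Sum = 133.13625 mg/L·h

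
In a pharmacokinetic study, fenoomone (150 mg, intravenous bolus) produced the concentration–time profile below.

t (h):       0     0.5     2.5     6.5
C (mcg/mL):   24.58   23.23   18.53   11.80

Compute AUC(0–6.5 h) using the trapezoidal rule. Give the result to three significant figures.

AUC = 114 mcg/mL·h

Trapezoidal AUC_0→6.5:
  [0→0.5]: (24.58+23.23)/2 × 0.5 = 11.9525
  [0.5→2.5]: (23.23+18.53)/2 × 2 = 41.76
  [2.5→6.5]: (18.53+11.80)/2 × 4 = 60.66
  Sum = 114.3725 mcg/mL·h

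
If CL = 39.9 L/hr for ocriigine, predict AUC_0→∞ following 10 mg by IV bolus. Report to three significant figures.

AUC = 0.251 mg/L·hr

AUC_0→∞ = Dose_iv / CL
        = 10 / 39.9 = 0.250627 mg/L·hr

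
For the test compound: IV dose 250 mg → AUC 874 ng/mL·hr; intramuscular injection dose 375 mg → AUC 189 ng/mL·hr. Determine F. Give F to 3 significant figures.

F = (AUC_ev / D_ev) / (AUC_iv / D_iv)
  = (189/375) / (874/250)
  = 0.504 / 3.496 = 0.1442

F = 0.144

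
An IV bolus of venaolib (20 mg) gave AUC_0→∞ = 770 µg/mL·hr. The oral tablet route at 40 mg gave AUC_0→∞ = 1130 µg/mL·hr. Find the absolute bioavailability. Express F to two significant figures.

F = (AUC_ev / D_ev) / (AUC_iv / D_iv)
  = (1130/40) / (770/20)
  = 28.25 / 38.5 = 0.7338

F = 0.73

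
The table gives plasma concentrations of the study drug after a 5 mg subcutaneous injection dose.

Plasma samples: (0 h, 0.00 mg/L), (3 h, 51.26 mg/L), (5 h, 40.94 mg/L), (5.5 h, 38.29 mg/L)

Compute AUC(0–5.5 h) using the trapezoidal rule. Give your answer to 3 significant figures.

Trapezoidal AUC_0→5.5:
  [0→3]: (0.00+51.26)/2 × 3 = 76.89
  [3→5]: (51.26+40.94)/2 × 2 = 92.2
  [5→5.5]: (40.94+38.29)/2 × 0.5 = 19.8075
  Sum = 188.8975 mg/L·h

AUC = 189 mg/L·h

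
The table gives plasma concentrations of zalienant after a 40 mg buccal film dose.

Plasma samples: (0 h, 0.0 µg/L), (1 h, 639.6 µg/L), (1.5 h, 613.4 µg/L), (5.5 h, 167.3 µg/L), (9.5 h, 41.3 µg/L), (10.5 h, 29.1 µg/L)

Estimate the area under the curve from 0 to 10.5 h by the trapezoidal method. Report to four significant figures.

AUC = 2647 µg/L·h

Trapezoidal AUC_0→10.5:
  [0→1]: (0.0+639.6)/2 × 1 = 319.8
  [1→1.5]: (639.6+613.4)/2 × 0.5 = 313.25
  [1.5→5.5]: (613.4+167.3)/2 × 4 = 1561.4
  [5.5→9.5]: (167.3+41.3)/2 × 4 = 417.2
  [9.5→10.5]: (41.3+29.1)/2 × 1 = 35.2
  Sum = 2646.85 µg/L·h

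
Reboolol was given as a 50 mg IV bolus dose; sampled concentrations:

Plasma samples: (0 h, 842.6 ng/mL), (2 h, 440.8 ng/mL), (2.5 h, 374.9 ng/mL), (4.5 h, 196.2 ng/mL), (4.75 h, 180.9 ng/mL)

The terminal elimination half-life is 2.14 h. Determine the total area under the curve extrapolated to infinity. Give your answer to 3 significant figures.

AUC = 2660 ng/mL·h

Trapezoidal AUC_0→4.75:
  [0→2]: (842.6+440.8)/2 × 2 = 1283.4
  [2→2.5]: (440.8+374.9)/2 × 0.5 = 203.925
  [2.5→4.5]: (374.9+196.2)/2 × 2 = 571.1
  [4.5→4.75]: (196.2+180.9)/2 × 0.25 = 47.1375
  Sum = 2105.5625 ng/mL·h
k_e = ln2 / t½ = 0.693147 / 2.14 = 0.3239 h^-1
Extrapolated tail: C_last / k_e = 180.9 / 0.3239 = 558.506
AUC_0→∞ = 2105.5625 + 558.506 = 2664.0685 ng/mL·h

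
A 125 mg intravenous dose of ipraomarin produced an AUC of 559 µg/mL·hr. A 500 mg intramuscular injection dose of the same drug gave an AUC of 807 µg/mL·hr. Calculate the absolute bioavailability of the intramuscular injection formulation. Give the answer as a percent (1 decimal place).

F = (AUC_ev / D_ev) / (AUC_iv / D_iv)
  = (807/500) / (559/125)
  = 1.614 / 4.472 = 0.3609
  = 36.09%

F = 36.1%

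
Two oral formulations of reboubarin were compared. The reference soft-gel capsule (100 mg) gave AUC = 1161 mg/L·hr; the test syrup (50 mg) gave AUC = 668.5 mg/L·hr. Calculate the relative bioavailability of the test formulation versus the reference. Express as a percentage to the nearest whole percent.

F_rel = 115%

F_rel = (AUC_test/D_test) / (AUC_ref/D_ref)
      = (668.5/50) / (1161/100)
      = 13.37 / 11.61 = 1.1516 = 115.16%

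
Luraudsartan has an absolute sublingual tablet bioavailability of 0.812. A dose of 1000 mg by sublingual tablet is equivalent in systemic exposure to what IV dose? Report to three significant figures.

D_iv = 812 mg

Systemic exposure from an extravascular dose = F × D_ev, so the equivalent IV dose is F × D_ev.
D_iv = F × D_ev = 0.812 × 1000 = 812 mg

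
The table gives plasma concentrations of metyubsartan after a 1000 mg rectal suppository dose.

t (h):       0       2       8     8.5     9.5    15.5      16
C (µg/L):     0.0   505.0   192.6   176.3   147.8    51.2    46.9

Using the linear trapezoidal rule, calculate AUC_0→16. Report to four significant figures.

Trapezoidal AUC_0→16:
  [0→2]: (0.0+505.0)/2 × 2 = 505.0
  [2→8]: (505.0+192.6)/2 × 6 = 2092.8
  [8→8.5]: (192.6+176.3)/2 × 0.5 = 92.225
  [8.5→9.5]: (176.3+147.8)/2 × 1 = 162.05
  [9.5→15.5]: (147.8+51.2)/2 × 6 = 597.0
  [15.5→16]: (51.2+46.9)/2 × 0.5 = 24.525
  Sum = 3473.6 µg/L·h

AUC = 3474 µg/L·h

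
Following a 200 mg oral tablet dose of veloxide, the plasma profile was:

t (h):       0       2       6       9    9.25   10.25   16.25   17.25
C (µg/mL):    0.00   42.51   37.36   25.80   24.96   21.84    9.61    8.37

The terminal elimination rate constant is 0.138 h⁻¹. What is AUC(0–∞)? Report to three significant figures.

AUC = 491 µg/mL·h

Trapezoidal AUC_0→17.25:
  [0→2]: (0.00+42.51)/2 × 2 = 42.51
  [2→6]: (42.51+37.36)/2 × 4 = 159.74
  [6→9]: (37.36+25.80)/2 × 3 = 94.74
  [9→9.25]: (25.80+24.96)/2 × 0.25 = 6.345
  [9.25→10.25]: (24.96+21.84)/2 × 1 = 23.4
  [10.25→16.25]: (21.84+9.61)/2 × 6 = 94.35
  [16.25→17.25]: (9.61+8.37)/2 × 1 = 8.99
  Sum = 430.075 µg/mL·h
Extrapolated tail: C_last / k_e = 8.37 / 0.138 = 60.652
AUC_0→∞ = 430.075 + 60.652 = 490.727 µg/mL·h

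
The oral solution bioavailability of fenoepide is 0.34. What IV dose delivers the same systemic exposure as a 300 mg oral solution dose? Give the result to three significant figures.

Systemic exposure from an extravascular dose = F × D_ev, so the equivalent IV dose is F × D_ev.
D_iv = F × D_ev = 0.34 × 300 = 102 mg

D_iv = 102 mg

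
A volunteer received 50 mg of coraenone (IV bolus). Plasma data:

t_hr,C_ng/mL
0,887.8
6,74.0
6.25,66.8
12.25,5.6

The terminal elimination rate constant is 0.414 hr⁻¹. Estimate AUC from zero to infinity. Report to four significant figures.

AUC = 3134 ng/mL·hr

Trapezoidal AUC_0→12.25:
  [0→6]: (887.8+74.0)/2 × 6 = 2885.4
  [6→6.25]: (74.0+66.8)/2 × 0.25 = 17.6
  [6.25→12.25]: (66.8+5.6)/2 × 6 = 217.2
  Sum = 3120.2 ng/mL·hr
Extrapolated tail: C_last / k_e = 5.6 / 0.414 = 13.527
AUC_0→∞ = 3120.2 + 13.527 = 3133.727 ng/mL·hr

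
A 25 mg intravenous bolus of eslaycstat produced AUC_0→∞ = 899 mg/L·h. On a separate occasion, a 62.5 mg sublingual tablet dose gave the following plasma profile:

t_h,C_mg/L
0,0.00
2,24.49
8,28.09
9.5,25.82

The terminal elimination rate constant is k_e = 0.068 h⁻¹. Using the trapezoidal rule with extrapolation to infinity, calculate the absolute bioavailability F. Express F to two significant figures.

F = 0.27

Trapezoidal AUC_0→9.5 (sublingual tablet):
  [0→2]: (0.00+24.49)/2 × 2 = 24.49
  [2→8]: (24.49+28.09)/2 × 6 = 157.74
  [8→9.5]: (28.09+25.82)/2 × 1.5 = 40.4325
  Sum = 222.6625 mg/L·h
Tail: C_last/k_e = 25.82/0.068 = 379.706
AUC_0→∞ (sublingual tablet) = 222.6625 + 379.706 = 602.3685 mg/L·h
F = (AUC_ev/D_ev)/(AUC_iv/D_iv) = (602.3685/62.5)/(899/25) = 9.637896/35.96 = 0.2680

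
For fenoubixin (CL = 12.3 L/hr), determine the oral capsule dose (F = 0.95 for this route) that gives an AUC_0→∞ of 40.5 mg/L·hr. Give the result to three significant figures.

Dose = 524 mg

Dose = CL × AUC_0→∞ / F
     = 12.3 × 40.5 / 0.95 = 524.368 mg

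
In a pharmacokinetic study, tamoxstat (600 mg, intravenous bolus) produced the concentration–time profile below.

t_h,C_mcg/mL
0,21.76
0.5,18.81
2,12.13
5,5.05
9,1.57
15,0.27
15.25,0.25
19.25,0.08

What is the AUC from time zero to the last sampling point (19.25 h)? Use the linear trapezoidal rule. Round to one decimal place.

Trapezoidal AUC_0→19.25:
  [0→0.5]: (21.76+18.81)/2 × 0.5 = 10.1425
  [0.5→2]: (18.81+12.13)/2 × 1.5 = 23.205
  [2→5]: (12.13+5.05)/2 × 3 = 25.77
  [5→9]: (5.05+1.57)/2 × 4 = 13.24
  [9→15]: (1.57+0.27)/2 × 6 = 5.52
  [15→15.25]: (0.27+0.25)/2 × 0.25 = 0.065
  [15.25→19.25]: (0.25+0.08)/2 × 4 = 0.66
  Sum = 78.6025 mcg/mL·h

AUC = 78.6 mcg/mL·h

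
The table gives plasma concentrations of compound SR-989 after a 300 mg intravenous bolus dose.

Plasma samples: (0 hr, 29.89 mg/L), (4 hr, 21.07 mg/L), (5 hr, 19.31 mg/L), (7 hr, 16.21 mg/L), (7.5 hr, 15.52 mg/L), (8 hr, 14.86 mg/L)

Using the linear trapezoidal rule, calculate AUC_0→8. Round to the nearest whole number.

AUC = 173 mg/L·hr

Trapezoidal AUC_0→8:
  [0→4]: (29.89+21.07)/2 × 4 = 101.92
  [4→5]: (21.07+19.31)/2 × 1 = 20.19
  [5→7]: (19.31+16.21)/2 × 2 = 35.52
  [7→7.5]: (16.21+15.52)/2 × 0.5 = 7.9325
  [7.5→8]: (15.52+14.86)/2 × 0.5 = 7.595
  Sum = 173.1575 mg/L·hr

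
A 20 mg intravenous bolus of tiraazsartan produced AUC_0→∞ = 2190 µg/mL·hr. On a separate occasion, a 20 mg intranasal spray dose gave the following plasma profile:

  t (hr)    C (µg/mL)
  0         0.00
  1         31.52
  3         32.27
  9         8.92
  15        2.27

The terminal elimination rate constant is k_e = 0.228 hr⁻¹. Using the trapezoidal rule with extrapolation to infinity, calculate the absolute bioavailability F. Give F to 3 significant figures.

F = 0.113

Trapezoidal AUC_0→15 (intranasal spray):
  [0→1]: (0.00+31.52)/2 × 1 = 15.76
  [1→3]: (31.52+32.27)/2 × 2 = 63.79
  [3→9]: (32.27+8.92)/2 × 6 = 123.57
  [9→15]: (8.92+2.27)/2 × 6 = 33.57
  Sum = 236.69 µg/mL·hr
Tail: C_last/k_e = 2.27/0.228 = 9.956
AUC_0→∞ (intranasal spray) = 236.69 + 9.956 = 246.646 µg/mL·hr
F = (AUC_ev/D_ev)/(AUC_iv/D_iv) = (246.646/20)/(2190/20) = 12.3323/109.5 = 0.1126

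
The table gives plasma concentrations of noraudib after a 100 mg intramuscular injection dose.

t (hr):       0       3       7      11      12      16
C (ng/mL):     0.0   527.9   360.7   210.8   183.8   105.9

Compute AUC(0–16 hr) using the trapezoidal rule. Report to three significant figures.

AUC = 4490 ng/mL·hr

Trapezoidal AUC_0→16:
  [0→3]: (0.0+527.9)/2 × 3 = 791.85
  [3→7]: (527.9+360.7)/2 × 4 = 1777.2
  [7→11]: (360.7+210.8)/2 × 4 = 1143.0
  [11→12]: (210.8+183.8)/2 × 1 = 197.3
  [12→16]: (183.8+105.9)/2 × 4 = 579.4
  Sum = 4488.75 ng/mL·hr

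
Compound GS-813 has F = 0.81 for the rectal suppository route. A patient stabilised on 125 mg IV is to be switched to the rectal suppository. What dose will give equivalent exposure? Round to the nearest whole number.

For equal systemic exposure: F × D_ev = D_iv
D_ev = D_iv / F = 125 / 0.81 = 154.321 mg

D_rectal = 154 mg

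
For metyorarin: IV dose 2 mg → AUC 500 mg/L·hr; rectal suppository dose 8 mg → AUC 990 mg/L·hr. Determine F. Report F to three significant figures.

F = (AUC_ev / D_ev) / (AUC_iv / D_iv)
  = (990/8) / (500/2)
  = 123.75 / 250 = 0.4950

F = 0.495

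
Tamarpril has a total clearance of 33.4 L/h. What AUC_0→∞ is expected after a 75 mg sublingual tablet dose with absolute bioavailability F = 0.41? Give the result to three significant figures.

AUC_0→∞ = F × Dose / CL
        = 0.41 × 75 / 33.4 = 0.920659 mg/L·h

AUC = 0.921 mg/L·h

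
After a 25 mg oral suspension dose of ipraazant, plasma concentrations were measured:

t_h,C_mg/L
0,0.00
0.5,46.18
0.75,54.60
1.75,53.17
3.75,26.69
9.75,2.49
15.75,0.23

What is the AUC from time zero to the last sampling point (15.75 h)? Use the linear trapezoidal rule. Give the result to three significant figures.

Trapezoidal AUC_0→15.75:
  [0→0.5]: (0.00+46.18)/2 × 0.5 = 11.545
  [0.5→0.75]: (46.18+54.60)/2 × 0.25 = 12.5975
  [0.75→1.75]: (54.60+53.17)/2 × 1 = 53.885
  [1.75→3.75]: (53.17+26.69)/2 × 2 = 79.86
  [3.75→9.75]: (26.69+2.49)/2 × 6 = 87.54
  [9.75→15.75]: (2.49+0.23)/2 × 6 = 8.16
  Sum = 253.5875 mg/L·h

AUC = 254 mg/L·h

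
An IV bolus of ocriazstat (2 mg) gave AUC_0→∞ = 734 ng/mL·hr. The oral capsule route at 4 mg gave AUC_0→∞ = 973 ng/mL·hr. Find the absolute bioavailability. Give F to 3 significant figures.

F = (AUC_ev / D_ev) / (AUC_iv / D_iv)
  = (973/4) / (734/2)
  = 243.25 / 367 = 0.6628

F = 0.663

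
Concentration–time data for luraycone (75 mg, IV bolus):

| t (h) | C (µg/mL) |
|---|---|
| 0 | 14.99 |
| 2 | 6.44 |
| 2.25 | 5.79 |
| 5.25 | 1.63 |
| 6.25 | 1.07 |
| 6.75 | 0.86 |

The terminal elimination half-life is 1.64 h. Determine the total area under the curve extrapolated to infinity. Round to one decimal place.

Trapezoidal AUC_0→6.75:
  [0→2]: (14.99+6.44)/2 × 2 = 21.43
  [2→2.25]: (6.44+5.79)/2 × 0.25 = 1.52875
  [2.25→5.25]: (5.79+1.63)/2 × 3 = 11.13
  [5.25→6.25]: (1.63+1.07)/2 × 1 = 1.35
  [6.25→6.75]: (1.07+0.86)/2 × 0.5 = 0.4825
  Sum = 35.92125 µg/mL·h
k_e = ln2 / t½ = 0.693147 / 1.64 = 0.4227 h^-1
Extrapolated tail: C_last / k_e = 0.86 / 0.4227 = 2.035
AUC_0→∞ = 35.92125 + 2.035 = 37.95625 µg/mL·h

AUC = 38.0 µg/mL·h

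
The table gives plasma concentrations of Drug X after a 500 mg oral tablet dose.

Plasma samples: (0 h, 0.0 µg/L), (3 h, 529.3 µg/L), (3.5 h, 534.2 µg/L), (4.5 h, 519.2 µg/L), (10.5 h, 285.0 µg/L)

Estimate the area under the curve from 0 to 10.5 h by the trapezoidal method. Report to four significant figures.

Trapezoidal AUC_0→10.5:
  [0→3]: (0.0+529.3)/2 × 3 = 793.95
  [3→3.5]: (529.3+534.2)/2 × 0.5 = 265.875
  [3.5→4.5]: (534.2+519.2)/2 × 1 = 526.7
  [4.5→10.5]: (519.2+285.0)/2 × 6 = 2412.6
  Sum = 3999.125 µg/L·h

AUC = 3999 µg/L·h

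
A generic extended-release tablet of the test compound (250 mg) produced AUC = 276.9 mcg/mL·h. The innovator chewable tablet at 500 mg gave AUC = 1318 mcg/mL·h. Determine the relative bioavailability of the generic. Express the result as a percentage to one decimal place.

F_rel = 42.0%

F_rel = (AUC_test/D_test) / (AUC_ref/D_ref)
      = (276.9/250) / (1318/500)
      = 1.1076 / 2.636 = 0.4202 = 42.02%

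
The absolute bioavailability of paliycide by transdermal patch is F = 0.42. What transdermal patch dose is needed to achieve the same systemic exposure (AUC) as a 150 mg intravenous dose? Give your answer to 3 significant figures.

For equal systemic exposure: F × D_ev = D_iv
D_ev = D_iv / F = 150 / 0.42 = 357.143 mg

D_transdermal = 357 mg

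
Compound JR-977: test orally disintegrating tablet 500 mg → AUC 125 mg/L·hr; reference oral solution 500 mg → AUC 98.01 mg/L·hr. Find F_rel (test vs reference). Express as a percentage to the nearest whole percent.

F_rel = (AUC_test/D_test) / (AUC_ref/D_ref)
      = (125/500) / (98.01/500)
      = 0.25 / 0.19602 = 1.2754 = 127.54%

F_rel = 128%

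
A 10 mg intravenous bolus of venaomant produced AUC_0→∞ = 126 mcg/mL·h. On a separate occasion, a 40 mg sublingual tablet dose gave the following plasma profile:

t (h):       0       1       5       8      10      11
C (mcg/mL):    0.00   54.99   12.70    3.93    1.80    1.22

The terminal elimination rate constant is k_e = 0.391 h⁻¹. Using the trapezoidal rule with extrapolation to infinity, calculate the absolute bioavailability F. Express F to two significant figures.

F = 0.39

Trapezoidal AUC_0→11 (sublingual tablet):
  [0→1]: (0.00+54.99)/2 × 1 = 27.495
  [1→5]: (54.99+12.70)/2 × 4 = 135.38
  [5→8]: (12.70+3.93)/2 × 3 = 24.945
  [8→10]: (3.93+1.80)/2 × 2 = 5.73
  [10→11]: (1.80+1.22)/2 × 1 = 1.51
  Sum = 195.06 mcg/mL·h
Tail: C_last/k_e = 1.22/0.391 = 3.120
AUC_0→∞ (sublingual tablet) = 195.06 + 3.120 = 198.18 mcg/mL·h
F = (AUC_ev/D_ev)/(AUC_iv/D_iv) = (198.18/40)/(126/10) = 4.9545/12.6 = 0.3932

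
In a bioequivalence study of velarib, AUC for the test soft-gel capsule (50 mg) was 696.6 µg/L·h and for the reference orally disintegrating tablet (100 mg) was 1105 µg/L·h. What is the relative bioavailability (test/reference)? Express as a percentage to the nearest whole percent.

F_rel = (AUC_test/D_test) / (AUC_ref/D_ref)
      = (696.6/50) / (1105/100)
      = 13.932 / 11.05 = 1.2608 = 126.08%

F_rel = 126%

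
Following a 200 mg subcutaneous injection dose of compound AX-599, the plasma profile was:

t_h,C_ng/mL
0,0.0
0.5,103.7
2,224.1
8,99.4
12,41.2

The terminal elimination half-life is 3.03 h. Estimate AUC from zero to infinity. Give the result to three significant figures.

Trapezoidal AUC_0→12:
  [0→0.5]: (0.0+103.7)/2 × 0.5 = 25.925
  [0.5→2]: (103.7+224.1)/2 × 1.5 = 245.85
  [2→8]: (224.1+99.4)/2 × 6 = 970.5
  [8→12]: (99.4+41.2)/2 × 4 = 281.2
  Sum = 1523.475 ng/mL·h
k_e = ln2 / t½ = 0.693147 / 3.03 = 0.2288 h^-1
Extrapolated tail: C_last / k_e = 41.2 / 0.2288 = 180.070
AUC_0→∞ = 1523.475 + 180.070 = 1703.545 ng/mL·h

AUC = 1700 ng/mL·h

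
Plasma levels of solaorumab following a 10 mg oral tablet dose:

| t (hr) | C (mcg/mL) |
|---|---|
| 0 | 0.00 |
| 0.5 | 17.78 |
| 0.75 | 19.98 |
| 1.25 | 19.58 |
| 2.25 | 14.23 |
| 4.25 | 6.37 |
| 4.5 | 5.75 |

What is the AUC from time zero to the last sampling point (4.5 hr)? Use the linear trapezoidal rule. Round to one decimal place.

Trapezoidal AUC_0→4.5:
  [0→0.5]: (0.00+17.78)/2 × 0.5 = 4.445
  [0.5→0.75]: (17.78+19.98)/2 × 0.25 = 4.72
  [0.75→1.25]: (19.98+19.58)/2 × 0.5 = 9.89
  [1.25→2.25]: (19.58+14.23)/2 × 1 = 16.905
  [2.25→4.25]: (14.23+6.37)/2 × 2 = 20.6
  [4.25→4.5]: (6.37+5.75)/2 × 0.25 = 1.515
  Sum = 58.075 mcg/mL·hr

AUC = 58.1 mcg/mL·hr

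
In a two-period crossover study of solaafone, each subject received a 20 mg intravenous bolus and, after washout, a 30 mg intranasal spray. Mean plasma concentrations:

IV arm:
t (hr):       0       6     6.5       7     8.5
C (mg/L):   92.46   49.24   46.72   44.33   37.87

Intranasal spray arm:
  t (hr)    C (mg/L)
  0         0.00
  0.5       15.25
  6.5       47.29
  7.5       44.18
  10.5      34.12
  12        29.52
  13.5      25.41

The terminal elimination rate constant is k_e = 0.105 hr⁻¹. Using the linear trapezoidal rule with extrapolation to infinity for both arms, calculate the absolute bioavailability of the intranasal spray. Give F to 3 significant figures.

F = 0.511

Trapezoidal AUC_0→8.5 (IV):
  [0→6]: (92.46+49.24)/2 × 6 = 425.1
  [6→6.5]: (49.24+46.72)/2 × 0.5 = 23.99
  [6.5→7]: (46.72+44.33)/2 × 0.5 = 22.7625
  [7→8.5]: (44.33+37.87)/2 × 1.5 = 61.65
  Sum = 533.5025 mg/L·hr
IV tail: 37.87/0.105 = 360.667; AUC_iv,0→∞ = 533.5025 + 360.667 = 894.1695 mg/L·hr
Trapezoidal AUC_0→13.5 (intranasal spray):
  [0→0.5]: (0.00+15.25)/2 × 0.5 = 3.8125
  [0.5→6.5]: (15.25+47.29)/2 × 6 = 187.62
  [6.5→7.5]: (47.29+44.18)/2 × 1 = 45.735
  [7.5→10.5]: (44.18+34.12)/2 × 3 = 117.45
  [10.5→12]: (34.12+29.52)/2 × 1.5 = 47.73
  [12→13.5]: (29.52+25.41)/2 × 1.5 = 41.1975
  Sum = 443.545 mg/L·hr
intranasal spray tail: 25.41/0.105 = 242.000; AUC_ev,0→∞ = 443.545 + 242.000 = 685.545 mg/L·hr
F = (AUC_ev/D_ev)/(AUC_iv/D_iv) = (685.545/30)/(894.1695/20) = 22.8515/44.708475 = 0.5111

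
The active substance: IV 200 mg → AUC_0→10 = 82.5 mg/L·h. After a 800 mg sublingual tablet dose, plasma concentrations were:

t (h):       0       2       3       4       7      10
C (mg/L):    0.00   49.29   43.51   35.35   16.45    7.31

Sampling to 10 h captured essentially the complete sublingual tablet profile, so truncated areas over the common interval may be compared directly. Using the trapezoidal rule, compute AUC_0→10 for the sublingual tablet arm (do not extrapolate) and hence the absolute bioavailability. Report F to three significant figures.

Trapezoidal AUC_0→10 (sublingual tablet):
  [0→2]: (0.00+49.29)/2 × 2 = 49.29
  [2→3]: (49.29+43.51)/2 × 1 = 46.4
  [3→4]: (43.51+35.35)/2 × 1 = 39.43
  [4→7]: (35.35+16.45)/2 × 3 = 77.7
  [7→10]: (16.45+7.31)/2 × 3 = 35.64
  Sum = 248.46 mg/L·h
F = (AUC_ev/D_ev)/(AUC_iv/D_iv) = (248.46/800)/(82.5/200) = 0.310575/0.4125 = 0.7529

F = 0.753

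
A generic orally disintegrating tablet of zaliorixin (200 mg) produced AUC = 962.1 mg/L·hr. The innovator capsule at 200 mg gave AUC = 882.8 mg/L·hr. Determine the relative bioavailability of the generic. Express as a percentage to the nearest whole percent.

F_rel = 109%

F_rel = (AUC_test/D_test) / (AUC_ref/D_ref)
      = (962.1/200) / (882.8/200)
      = 4.8105 / 4.414 = 1.0898 = 108.98%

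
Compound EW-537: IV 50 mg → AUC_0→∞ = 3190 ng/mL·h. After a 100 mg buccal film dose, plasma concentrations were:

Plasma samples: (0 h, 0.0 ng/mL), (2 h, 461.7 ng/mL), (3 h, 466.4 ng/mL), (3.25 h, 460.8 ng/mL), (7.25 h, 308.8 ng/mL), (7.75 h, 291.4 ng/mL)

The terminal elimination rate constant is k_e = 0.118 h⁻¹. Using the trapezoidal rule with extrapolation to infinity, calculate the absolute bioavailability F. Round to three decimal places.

F = 0.815

Trapezoidal AUC_0→7.75 (buccal film):
  [0→2]: (0.0+461.7)/2 × 2 = 461.7
  [2→3]: (461.7+466.4)/2 × 1 = 464.05
  [3→3.25]: (466.4+460.8)/2 × 0.25 = 115.9
  [3.25→7.25]: (460.8+308.8)/2 × 4 = 1539.2
  [7.25→7.75]: (308.8+291.4)/2 × 0.5 = 150.05
  Sum = 2730.9 ng/mL·h
Tail: C_last/k_e = 291.4/0.118 = 2469.492
AUC_0→∞ (buccal film) = 2730.9 + 2469.492 = 5200.392 ng/mL·h
F = (AUC_ev/D_ev)/(AUC_iv/D_iv) = (5200.392/100)/(3190/50) = 52.00392/63.8 = 0.8151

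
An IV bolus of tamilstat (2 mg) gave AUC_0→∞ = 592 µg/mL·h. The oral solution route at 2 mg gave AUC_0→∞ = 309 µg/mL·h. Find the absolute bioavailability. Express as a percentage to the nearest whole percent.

F = 52%

F = (AUC_ev / D_ev) / (AUC_iv / D_iv)
  = (309/2) / (592/2)
  = 154.5 / 296 = 0.5220
  = 52.20%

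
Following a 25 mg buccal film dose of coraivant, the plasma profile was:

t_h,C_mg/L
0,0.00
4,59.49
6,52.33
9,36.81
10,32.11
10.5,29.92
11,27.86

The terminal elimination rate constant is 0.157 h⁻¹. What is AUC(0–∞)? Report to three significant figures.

Trapezoidal AUC_0→11:
  [0→4]: (0.00+59.49)/2 × 4 = 118.98
  [4→6]: (59.49+52.33)/2 × 2 = 111.82
  [6→9]: (52.33+36.81)/2 × 3 = 133.71
  [9→10]: (36.81+32.11)/2 × 1 = 34.46
  [10→10.5]: (32.11+29.92)/2 × 0.5 = 15.5075
  [10.5→11]: (29.92+27.86)/2 × 0.5 = 14.445
  Sum = 428.9225 mg/L·h
Extrapolated tail: C_last / k_e = 27.86 / 0.157 = 177.452
AUC_0→∞ = 428.9225 + 177.452 = 606.3745 mg/L·h

AUC = 606 mg/L·h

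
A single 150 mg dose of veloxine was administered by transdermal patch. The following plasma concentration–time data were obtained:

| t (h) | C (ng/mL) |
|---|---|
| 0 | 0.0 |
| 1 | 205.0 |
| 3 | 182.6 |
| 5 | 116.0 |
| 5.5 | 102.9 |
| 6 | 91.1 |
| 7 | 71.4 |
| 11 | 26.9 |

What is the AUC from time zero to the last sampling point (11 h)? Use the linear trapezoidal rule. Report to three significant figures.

Trapezoidal AUC_0→11:
  [0→1]: (0.0+205.0)/2 × 1 = 102.5
  [1→3]: (205.0+182.6)/2 × 2 = 387.6
  [3→5]: (182.6+116.0)/2 × 2 = 298.6
  [5→5.5]: (116.0+102.9)/2 × 0.5 = 54.725
  [5.5→6]: (102.9+91.1)/2 × 0.5 = 48.5
  [6→7]: (91.1+71.4)/2 × 1 = 81.25
  [7→11]: (71.4+26.9)/2 × 4 = 196.6
  Sum = 1169.775 ng/mL·h

AUC = 1170 ng/mL·h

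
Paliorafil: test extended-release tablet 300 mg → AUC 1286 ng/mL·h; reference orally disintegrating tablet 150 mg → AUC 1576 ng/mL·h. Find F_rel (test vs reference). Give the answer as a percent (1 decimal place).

F_rel = (AUC_test/D_test) / (AUC_ref/D_ref)
      = (1286/300) / (1576/150)
      = 4.28667 / 10.5067 = 0.4080 = 40.80%

F_rel = 40.8%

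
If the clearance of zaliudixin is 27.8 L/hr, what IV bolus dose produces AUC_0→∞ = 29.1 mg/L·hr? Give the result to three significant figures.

Dose_iv = CL × AUC_0→∞
     = 27.8 × 29.1 = 808.98 mg

Dose = 809 mg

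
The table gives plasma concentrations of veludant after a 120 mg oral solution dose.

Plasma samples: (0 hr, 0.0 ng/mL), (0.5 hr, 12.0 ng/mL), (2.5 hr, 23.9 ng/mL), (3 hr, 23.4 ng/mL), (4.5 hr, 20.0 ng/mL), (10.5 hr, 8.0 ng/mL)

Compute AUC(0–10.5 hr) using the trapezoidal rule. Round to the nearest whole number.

Trapezoidal AUC_0→10.5:
  [0→0.5]: (0.0+12.0)/2 × 0.5 = 3.0
  [0.5→2.5]: (12.0+23.9)/2 × 2 = 35.9
  [2.5→3]: (23.9+23.4)/2 × 0.5 = 11.825
  [3→4.5]: (23.4+20.0)/2 × 1.5 = 32.55
  [4.5→10.5]: (20.0+8.0)/2 × 6 = 84.0
  Sum = 167.275 ng/mL·hr

AUC = 167 ng/mL·hr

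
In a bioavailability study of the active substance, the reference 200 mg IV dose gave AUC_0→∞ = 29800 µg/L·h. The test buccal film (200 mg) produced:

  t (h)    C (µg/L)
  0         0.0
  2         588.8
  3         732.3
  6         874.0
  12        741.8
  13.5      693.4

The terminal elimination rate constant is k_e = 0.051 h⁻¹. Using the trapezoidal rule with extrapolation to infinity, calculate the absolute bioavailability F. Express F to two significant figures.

F = 0.78

Trapezoidal AUC_0→13.5 (buccal film):
  [0→2]: (0.0+588.8)/2 × 2 = 588.8
  [2→3]: (588.8+732.3)/2 × 1 = 660.55
  [3→6]: (732.3+874.0)/2 × 3 = 2409.45
  [6→12]: (874.0+741.8)/2 × 6 = 4847.4
  [12→13.5]: (741.8+693.4)/2 × 1.5 = 1076.4
  Sum = 9582.6 µg/L·h
Tail: C_last/k_e = 693.4/0.051 = 13596.078
AUC_0→∞ (buccal film) = 9582.6 + 13596.078 = 23178.678 µg/L·h
F = (AUC_ev/D_ev)/(AUC_iv/D_iv) = (23178.678/200)/(29800/200) = 115.89339/149 = 0.7778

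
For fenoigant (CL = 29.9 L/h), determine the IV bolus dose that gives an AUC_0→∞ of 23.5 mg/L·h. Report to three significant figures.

Dose = 703 mg

Dose_iv = CL × AUC_0→∞
     = 29.9 × 23.5 = 702.65 mg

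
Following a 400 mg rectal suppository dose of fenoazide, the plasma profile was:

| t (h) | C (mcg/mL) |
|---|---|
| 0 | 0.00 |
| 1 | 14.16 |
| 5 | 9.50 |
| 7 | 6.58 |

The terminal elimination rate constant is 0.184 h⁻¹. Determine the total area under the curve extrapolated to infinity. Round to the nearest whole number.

Trapezoidal AUC_0→7:
  [0→1]: (0.00+14.16)/2 × 1 = 7.08
  [1→5]: (14.16+9.50)/2 × 4 = 47.32
  [5→7]: (9.50+6.58)/2 × 2 = 16.08
  Sum = 70.48 mcg/mL·h
Extrapolated tail: C_last / k_e = 6.58 / 0.184 = 35.761
AUC_0→∞ = 70.48 + 35.761 = 106.241 mcg/mL·h

AUC = 106 mcg/mL·h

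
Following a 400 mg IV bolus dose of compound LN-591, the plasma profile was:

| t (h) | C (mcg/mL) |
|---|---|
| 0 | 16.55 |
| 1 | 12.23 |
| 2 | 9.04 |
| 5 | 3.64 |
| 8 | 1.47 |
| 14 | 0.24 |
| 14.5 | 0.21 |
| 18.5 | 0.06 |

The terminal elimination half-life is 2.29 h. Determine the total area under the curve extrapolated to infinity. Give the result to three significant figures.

AUC = 57.7 mcg/mL·h

Trapezoidal AUC_0→18.5:
  [0→1]: (16.55+12.23)/2 × 1 = 14.39
  [1→2]: (12.23+9.04)/2 × 1 = 10.635
  [2→5]: (9.04+3.64)/2 × 3 = 19.02
  [5→8]: (3.64+1.47)/2 × 3 = 7.665
  [8→14]: (1.47+0.24)/2 × 6 = 5.13
  [14→14.5]: (0.24+0.21)/2 × 0.5 = 0.1125
  [14.5→18.5]: (0.21+0.06)/2 × 4 = 0.54
  Sum = 57.4925 mcg/mL·h
k_e = ln2 / t½ = 0.693147 / 2.29 = 0.3027 h^-1
Extrapolated tail: C_last / k_e = 0.06 / 0.3027 = 0.198
AUC_0→∞ = 57.4925 + 0.198 = 57.6905 mcg/mL·h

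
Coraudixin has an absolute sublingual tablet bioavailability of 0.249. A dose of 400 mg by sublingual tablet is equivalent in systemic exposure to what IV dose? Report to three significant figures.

Systemic exposure from an extravascular dose = F × D_ev, so the equivalent IV dose is F × D_ev.
D_iv = F × D_ev = 0.249 × 400 = 99.6 mg

D_iv = 99.6 mg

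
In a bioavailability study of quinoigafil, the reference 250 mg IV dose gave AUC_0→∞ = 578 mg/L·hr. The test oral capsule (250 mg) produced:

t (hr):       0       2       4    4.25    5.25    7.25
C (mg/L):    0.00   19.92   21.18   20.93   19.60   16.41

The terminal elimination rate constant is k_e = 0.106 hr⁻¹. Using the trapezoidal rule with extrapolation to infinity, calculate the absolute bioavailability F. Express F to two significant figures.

F = 0.48

Trapezoidal AUC_0→7.25 (oral capsule):
  [0→2]: (0.00+19.92)/2 × 2 = 19.92
  [2→4]: (19.92+21.18)/2 × 2 = 41.1
  [4→4.25]: (21.18+20.93)/2 × 0.25 = 5.26375
  [4.25→5.25]: (20.93+19.60)/2 × 1 = 20.265
  [5.25→7.25]: (19.60+16.41)/2 × 2 = 36.01
  Sum = 122.55875 mg/L·hr
Tail: C_last/k_e = 16.41/0.106 = 154.811
AUC_0→∞ (oral capsule) = 122.55875 + 154.811 = 277.36975 mg/L·hr
F = (AUC_ev/D_ev)/(AUC_iv/D_iv) = (277.36975/250)/(578/250) = 1.109479/2.312 = 0.4799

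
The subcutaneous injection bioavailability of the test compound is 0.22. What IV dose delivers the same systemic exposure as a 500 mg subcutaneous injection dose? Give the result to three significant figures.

Systemic exposure from an extravascular dose = F × D_ev, so the equivalent IV dose is F × D_ev.
D_iv = F × D_ev = 0.22 × 500 = 110 mg

D_iv = 110 mg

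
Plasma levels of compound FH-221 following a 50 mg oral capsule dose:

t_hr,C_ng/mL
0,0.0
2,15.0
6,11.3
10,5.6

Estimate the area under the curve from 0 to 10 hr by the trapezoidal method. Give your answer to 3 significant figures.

AUC = 101 ng/mL·hr

Trapezoidal AUC_0→10:
  [0→2]: (0.0+15.0)/2 × 2 = 15.0
  [2→6]: (15.0+11.3)/2 × 4 = 52.6
  [6→10]: (11.3+5.6)/2 × 4 = 33.8
  Sum = 101.4 ng/mL·hr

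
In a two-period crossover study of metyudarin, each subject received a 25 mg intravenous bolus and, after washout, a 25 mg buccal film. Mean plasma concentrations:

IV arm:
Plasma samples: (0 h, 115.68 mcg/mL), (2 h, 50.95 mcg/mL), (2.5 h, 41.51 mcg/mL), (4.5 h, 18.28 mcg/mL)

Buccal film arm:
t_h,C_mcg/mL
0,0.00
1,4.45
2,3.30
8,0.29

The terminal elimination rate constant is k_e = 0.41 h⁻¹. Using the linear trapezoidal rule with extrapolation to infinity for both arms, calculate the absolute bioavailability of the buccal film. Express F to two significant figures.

Trapezoidal AUC_0→4.5 (IV):
  [0→2]: (115.68+50.95)/2 × 2 = 166.63
  [2→2.5]: (50.95+41.51)/2 × 0.5 = 23.115
  [2.5→4.5]: (41.51+18.28)/2 × 2 = 59.79
  Sum = 249.535 mcg/mL·h
IV tail: 18.28/0.41 = 44.585; AUC_iv,0→∞ = 249.535 + 44.585 = 294.12 mcg/mL·h
Trapezoidal AUC_0→8 (buccal film):
  [0→1]: (0.00+4.45)/2 × 1 = 2.225
  [1→2]: (4.45+3.30)/2 × 1 = 3.875
  [2→8]: (3.30+0.29)/2 × 6 = 10.77
  Sum = 16.87 mcg/mL·h
buccal film tail: 0.29/0.41 = 0.707; AUC_ev,0→∞ = 16.87 + 0.707 = 17.577 mcg/mL·h
F = (AUC_ev/D_ev)/(AUC_iv/D_iv) = (17.577/25)/(294.12/25) = 0.70308/11.7648 = 0.0598

F = 0.060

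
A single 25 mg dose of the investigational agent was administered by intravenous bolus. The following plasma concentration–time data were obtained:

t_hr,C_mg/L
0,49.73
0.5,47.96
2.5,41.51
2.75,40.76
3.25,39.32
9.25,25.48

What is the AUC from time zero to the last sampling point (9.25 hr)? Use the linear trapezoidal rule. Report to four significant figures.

AUC = 338.6 mg/L·hr

Trapezoidal AUC_0→9.25:
  [0→0.5]: (49.73+47.96)/2 × 0.5 = 24.4225
  [0.5→2.5]: (47.96+41.51)/2 × 2 = 89.47
  [2.5→2.75]: (41.51+40.76)/2 × 0.25 = 10.28375
  [2.75→3.25]: (40.76+39.32)/2 × 0.5 = 20.02
  [3.25→9.25]: (39.32+25.48)/2 × 6 = 194.4
  Sum = 338.59625 mg/L·hr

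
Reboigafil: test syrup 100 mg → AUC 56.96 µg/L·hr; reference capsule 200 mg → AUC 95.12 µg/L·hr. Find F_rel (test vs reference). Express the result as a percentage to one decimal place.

F_rel = (AUC_test/D_test) / (AUC_ref/D_ref)
      = (56.96/100) / (95.12/200)
      = 0.5696 / 0.4756 = 1.1976 = 119.76%

F_rel = 119.8%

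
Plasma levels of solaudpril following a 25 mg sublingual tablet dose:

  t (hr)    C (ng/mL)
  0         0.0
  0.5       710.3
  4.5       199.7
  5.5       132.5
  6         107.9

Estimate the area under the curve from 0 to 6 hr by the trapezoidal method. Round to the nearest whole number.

AUC = 2224 ng/mL·hr

Trapezoidal AUC_0→6:
  [0→0.5]: (0.0+710.3)/2 × 0.5 = 177.575
  [0.5→4.5]: (710.3+199.7)/2 × 4 = 1820.0
  [4.5→5.5]: (199.7+132.5)/2 × 1 = 166.1
  [5.5→6]: (132.5+107.9)/2 × 0.5 = 60.1
  Sum = 2223.775 ng/mL·hr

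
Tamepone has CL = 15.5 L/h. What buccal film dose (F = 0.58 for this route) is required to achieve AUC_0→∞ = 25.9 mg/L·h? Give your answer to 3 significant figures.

Dose = CL × AUC_0→∞ / F
     = 15.5 × 25.9 / 0.58 = 692.155 mg

Dose = 692 mg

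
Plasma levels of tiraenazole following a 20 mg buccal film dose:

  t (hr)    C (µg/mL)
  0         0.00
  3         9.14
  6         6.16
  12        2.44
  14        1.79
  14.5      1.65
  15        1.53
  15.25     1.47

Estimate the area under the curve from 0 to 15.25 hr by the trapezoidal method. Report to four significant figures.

AUC = 68.72 µg/mL·hr

Trapezoidal AUC_0→15.25:
  [0→3]: (0.00+9.14)/2 × 3 = 13.71
  [3→6]: (9.14+6.16)/2 × 3 = 22.95
  [6→12]: (6.16+2.44)/2 × 6 = 25.8
  [12→14]: (2.44+1.79)/2 × 2 = 4.23
  [14→14.5]: (1.79+1.65)/2 × 0.5 = 0.86
  [14.5→15]: (1.65+1.53)/2 × 0.5 = 0.795
  [15→15.25]: (1.53+1.47)/2 × 0.25 = 0.375
  Sum = 68.72 µg/mL·hr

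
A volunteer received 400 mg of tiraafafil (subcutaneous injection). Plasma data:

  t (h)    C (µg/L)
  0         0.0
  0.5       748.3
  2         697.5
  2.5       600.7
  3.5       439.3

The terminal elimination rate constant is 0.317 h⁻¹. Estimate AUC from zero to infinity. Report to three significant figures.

AUC = 3500 µg/L·h

Trapezoidal AUC_0→3.5:
  [0→0.5]: (0.0+748.3)/2 × 0.5 = 187.075
  [0.5→2]: (748.3+697.5)/2 × 1.5 = 1084.35
  [2→2.5]: (697.5+600.7)/2 × 0.5 = 324.55
  [2.5→3.5]: (600.7+439.3)/2 × 1 = 520.0
  Sum = 2115.975 µg/L·h
Extrapolated tail: C_last / k_e = 439.3 / 0.317 = 1385.804
AUC_0→∞ = 2115.975 + 1385.804 = 3501.779 µg/L·h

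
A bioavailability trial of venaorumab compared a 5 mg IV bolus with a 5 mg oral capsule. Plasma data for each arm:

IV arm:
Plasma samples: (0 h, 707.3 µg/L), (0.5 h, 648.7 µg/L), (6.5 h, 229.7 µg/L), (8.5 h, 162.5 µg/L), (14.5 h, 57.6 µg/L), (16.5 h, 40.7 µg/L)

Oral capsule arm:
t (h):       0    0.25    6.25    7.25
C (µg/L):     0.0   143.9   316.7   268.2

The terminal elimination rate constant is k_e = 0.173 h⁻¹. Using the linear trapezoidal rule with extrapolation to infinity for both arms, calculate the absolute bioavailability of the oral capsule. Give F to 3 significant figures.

F = 0.744

Trapezoidal AUC_0→16.5 (IV):
  [0→0.5]: (707.3+648.7)/2 × 0.5 = 339.0
  [0.5→6.5]: (648.7+229.7)/2 × 6 = 2635.2
  [6.5→8.5]: (229.7+162.5)/2 × 2 = 392.2
  [8.5→14.5]: (162.5+57.6)/2 × 6 = 660.3
  [14.5→16.5]: (57.6+40.7)/2 × 2 = 98.3
  Sum = 4125.0 µg/L·h
IV tail: 40.7/0.173 = 235.260; AUC_iv,0→∞ = 4125.0 + 235.260 = 4360.26 µg/L·h
Trapezoidal AUC_0→7.25 (oral capsule):
  [0→0.25]: (0.0+143.9)/2 × 0.25 = 17.9875
  [0.25→6.25]: (143.9+316.7)/2 × 6 = 1381.8
  [6.25→7.25]: (316.7+268.2)/2 × 1 = 292.45
  Sum = 1692.2375 µg/L·h
oral capsule tail: 268.2/0.173 = 1550.289; AUC_ev,0→∞ = 1692.2375 + 1550.289 = 3242.5265 µg/L·h
F = (AUC_ev/D_ev)/(AUC_iv/D_iv) = (3242.5265/5)/(4360.26/5) = 648.5053/872.052 = 0.7437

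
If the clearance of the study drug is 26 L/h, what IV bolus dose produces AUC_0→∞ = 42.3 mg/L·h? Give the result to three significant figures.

Dose = 1100 mg

Dose_iv = CL × AUC_0→∞
     = 26 × 42.3 = 1099.8 mg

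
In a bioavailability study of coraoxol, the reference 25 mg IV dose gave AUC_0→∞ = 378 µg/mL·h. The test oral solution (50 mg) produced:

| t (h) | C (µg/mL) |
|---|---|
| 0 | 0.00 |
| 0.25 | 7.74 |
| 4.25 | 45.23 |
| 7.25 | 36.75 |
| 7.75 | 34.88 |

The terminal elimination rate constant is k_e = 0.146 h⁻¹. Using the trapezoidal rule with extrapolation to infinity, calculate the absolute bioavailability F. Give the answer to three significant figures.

Trapezoidal AUC_0→7.75 (oral solution):
  [0→0.25]: (0.00+7.74)/2 × 0.25 = 0.9675
  [0.25→4.25]: (7.74+45.23)/2 × 4 = 105.94
  [4.25→7.25]: (45.23+36.75)/2 × 3 = 122.97
  [7.25→7.75]: (36.75+34.88)/2 × 0.5 = 17.9075
  Sum = 247.785 µg/mL·h
Tail: C_last/k_e = 34.88/0.146 = 238.904
AUC_0→∞ (oral solution) = 247.785 + 238.904 = 486.689 µg/mL·h
F = (AUC_ev/D_ev)/(AUC_iv/D_iv) = (486.689/50)/(378/25) = 9.73378/15.12 = 0.6438

F = 0.644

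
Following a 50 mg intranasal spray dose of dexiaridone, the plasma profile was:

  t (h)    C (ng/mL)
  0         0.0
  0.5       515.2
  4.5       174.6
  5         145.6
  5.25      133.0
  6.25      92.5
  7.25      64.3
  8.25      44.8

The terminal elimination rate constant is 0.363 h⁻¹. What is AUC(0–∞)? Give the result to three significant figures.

Trapezoidal AUC_0→8.25:
  [0→0.5]: (0.0+515.2)/2 × 0.5 = 128.8
  [0.5→4.5]: (515.2+174.6)/2 × 4 = 1379.6
  [4.5→5]: (174.6+145.6)/2 × 0.5 = 80.05
  [5→5.25]: (145.6+133.0)/2 × 0.25 = 34.825
  [5.25→6.25]: (133.0+92.5)/2 × 1 = 112.75
  [6.25→7.25]: (92.5+64.3)/2 × 1 = 78.4
  [7.25→8.25]: (64.3+44.8)/2 × 1 = 54.55
  Sum = 1868.975 ng/mL·h
Extrapolated tail: C_last / k_e = 44.8 / 0.363 = 123.416
AUC_0→∞ = 1868.975 + 123.416 = 1992.391 ng/mL·h

AUC = 1990 ng/mL·h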